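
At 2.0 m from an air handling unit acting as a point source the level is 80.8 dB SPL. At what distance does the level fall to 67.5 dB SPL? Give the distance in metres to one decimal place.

Point-source spreading drops the level by 20·log₁₀(r₂/r₁); inverting, r₂/r₁ = 10^(ΔL/20).
r₂ = 2.0·10^((80.8−67.5)/20) = 2.0·10^(13.3/20) = 9.25 m.

9.2 m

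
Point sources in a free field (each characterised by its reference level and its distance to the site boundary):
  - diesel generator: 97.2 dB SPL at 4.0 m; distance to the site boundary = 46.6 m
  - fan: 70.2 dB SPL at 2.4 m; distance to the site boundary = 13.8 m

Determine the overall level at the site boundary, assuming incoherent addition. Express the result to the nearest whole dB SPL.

Propagate each source to the receiver with L = L_ref − 20·log₁₀(r/r_ref), then add intensities.
diesel generator: 97.2 − 20·log₁₀(46.6/4.0) = 97.2 − 21.33 = 75.87 dB SPL.
fan: 70.2 − 20·log₁₀(13.8/2.4) = 70.2 − 15.19 = 55.01 dB SPL.
Σ 10^(L/10) = 3.898e+07 → L_total = 10·log₁₀(3.898e+07) = 75.91 dB SPL.

76 dB SPL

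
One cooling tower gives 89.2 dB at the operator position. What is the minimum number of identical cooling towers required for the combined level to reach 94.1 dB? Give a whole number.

The shortfall is 94.1 − 89.2 = 4.9 dB, and N units add 10·log₁₀ N, so need 10·log₁₀ N ≥ 4.9.
N ≥ 10^(4.9/10) = 3.090, so N = 4.

4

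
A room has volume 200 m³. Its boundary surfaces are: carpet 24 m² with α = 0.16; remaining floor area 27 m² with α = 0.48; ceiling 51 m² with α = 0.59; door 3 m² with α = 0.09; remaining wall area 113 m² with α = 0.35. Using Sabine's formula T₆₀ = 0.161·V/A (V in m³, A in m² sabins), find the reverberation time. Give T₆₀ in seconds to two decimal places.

0.37 s

Summing Sᵢαᵢ: 24·0.16 + 27·0.48 + 51·0.59 + 3·0.09 + 113·0.35 = 86.71 m².
T₆₀ = 0.161 × 200 / 86.71 = 0.371 s.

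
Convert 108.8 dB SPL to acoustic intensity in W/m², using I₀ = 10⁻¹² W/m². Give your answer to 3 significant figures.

I = I₀·10^(L/10) = 10⁻¹² × 10^(108.8/10) = 10^(-1.120).

0.0759 W/m²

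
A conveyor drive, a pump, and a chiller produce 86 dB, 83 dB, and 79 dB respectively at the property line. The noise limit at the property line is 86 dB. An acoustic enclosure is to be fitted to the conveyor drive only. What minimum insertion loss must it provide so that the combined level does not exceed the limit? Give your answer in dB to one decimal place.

Everything except the conveyor drive sums to 10^(83/10) + 10^(79/10) = 2.790e+08 in linear terms, 84.46 dB.
The limit corresponds to 10^(86/10) = 3.981e+08; subtracting the fixed part leaves 1.191e+08 for the conveyor drive, i.e. 80.76 dB.
So the conveyor drive must be reduced from 86 to 80.76 dB: IL = 5.24 dB.

5.2 dB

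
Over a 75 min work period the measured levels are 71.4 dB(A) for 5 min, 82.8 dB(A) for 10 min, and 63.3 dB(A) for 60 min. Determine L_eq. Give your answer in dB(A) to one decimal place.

74.5 dB(A)

The energy average is taken in the linear domain: L_eq = 10·log₁₀[(Σ tᵢ·10^(Lᵢ/10))/T], T = 75 min.
Σ tᵢ·10^(Lᵢ/10) = 5·10^(71.4/10) + 10·10^(82.8/10) + 60·10^(63.3/10) = 2.103e+09.
L_eq = 10·log₁₀(2.103e+09/75) = 74.48 dB(A).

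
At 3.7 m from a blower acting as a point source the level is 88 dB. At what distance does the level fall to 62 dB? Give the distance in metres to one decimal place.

73.8 m

The 26.0 dB drop corresponds to a distance ratio of 10^(26.0/20) for a point source.
r₂ = 3.7·10^((88−62)/20) = 3.7·10^(26.0/20) = 73.82 m.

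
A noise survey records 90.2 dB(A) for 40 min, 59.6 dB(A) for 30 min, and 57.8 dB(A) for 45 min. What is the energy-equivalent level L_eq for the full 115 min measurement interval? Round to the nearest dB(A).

86 dB(A)

L_eq = 10·log₁₀[(1/T)·Σ tᵢ·10^(Lᵢ/10)] with T = 115 min.
Σ tᵢ·10^(Lᵢ/10) = 40·10^(90.2/10) + 30·10^(59.6/10) + 45·10^(57.8/10) = 4.194e+10.
L_eq = 10·log₁₀(4.194e+10/115) = 85.62 dB(A).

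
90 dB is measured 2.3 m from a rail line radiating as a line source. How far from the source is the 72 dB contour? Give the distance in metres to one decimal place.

145.1 m

The 18.0 dB drop corresponds to a distance ratio of 10^(18.0/10) for a line source.
r₂ = 2.3·10^((90−72)/10) = 2.3·10^(18.0/10) = 145.12 m.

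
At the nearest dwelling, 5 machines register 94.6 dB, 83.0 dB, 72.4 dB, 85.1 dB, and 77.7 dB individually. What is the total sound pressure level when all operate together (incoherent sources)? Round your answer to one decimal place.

For uncorrelated sources the intensities add, so convert each level to linear form, sum, and take 10·log₁₀ of the total.
Σ 10^(L/10) = 10^(94.6/10) + 10^(83.0/10) + 10^(72.4/10) + 10^(85.1/10) + 10^(77.7/10) = 3.483e+09.
L_total = 10·log₁₀(3.483e+09) = 95.42 dB.

95.4 dB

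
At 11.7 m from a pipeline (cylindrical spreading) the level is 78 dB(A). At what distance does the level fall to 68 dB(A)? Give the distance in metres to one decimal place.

117.0 m

Line-source spreading drops the level by 10·log₁₀(r₂/r₁); inverting, r₂/r₁ = 10^(ΔL/10).
r₂ = 11.7·10^((78−68)/10) = 11.7·10^(10.0/10) = 117.00 m.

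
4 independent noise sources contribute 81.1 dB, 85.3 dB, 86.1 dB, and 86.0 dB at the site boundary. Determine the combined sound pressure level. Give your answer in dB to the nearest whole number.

Incoherent sources combine by intensity addition: L_total = 10·log₁₀(Σ 10^(L_i/10)).
Σ 10^(L/10) = 10^(81.1/10) + 10^(85.3/10) + 10^(86.1/10) + 10^(86.0/10) = 1.273e+09.
L_total = 10·log₁₀(1.273e+09) = 91.05 dB.

91 dB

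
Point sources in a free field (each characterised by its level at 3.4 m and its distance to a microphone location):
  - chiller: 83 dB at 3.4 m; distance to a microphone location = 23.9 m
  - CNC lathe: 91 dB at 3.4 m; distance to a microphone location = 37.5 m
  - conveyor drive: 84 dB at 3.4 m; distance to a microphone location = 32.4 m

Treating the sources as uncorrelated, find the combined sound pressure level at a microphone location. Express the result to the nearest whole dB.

72 dB

Propagate each source to the receiver with L = L_ref − 20·log₁₀(r/r_ref), then add intensities.
chiller: 83 − 20·log₁₀(23.9/3.4) = 83 − 16.94 = 66.06 dB.
CNC lathe: 91 − 20·log₁₀(37.5/3.4) = 91 − 20.85 = 70.15 dB.
conveyor drive: 84 − 20·log₁₀(32.4/3.4) = 84 − 19.58 = 64.42 dB.
Σ 10^(L/10) = 1.715e+07 → L_total = 10·log₁₀(1.715e+07) = 72.34 dB.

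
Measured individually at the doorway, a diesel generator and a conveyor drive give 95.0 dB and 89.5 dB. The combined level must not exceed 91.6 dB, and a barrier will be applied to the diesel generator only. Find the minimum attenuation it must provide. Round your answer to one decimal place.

7.6 dB

Fixed contribution from the other source: Σ 10^(L/10) = 10^(89.5/10) = 8.913e+08 (89.50 dB).
The limit corresponds to 10^(91.6/10) = 1.445e+09; subtracting the fixed part leaves 5.542e+08 for the diesel generator, i.e. 87.44 dB.
Required insertion loss = 95.0 − 87.44 = 7.56 dB.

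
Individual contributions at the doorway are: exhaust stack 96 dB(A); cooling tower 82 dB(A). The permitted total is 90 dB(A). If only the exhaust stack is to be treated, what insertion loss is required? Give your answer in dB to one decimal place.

6.7 dB

The untreated sources together contribute 10^(82/10) = 1.585e+08, i.e. 82.00 dB(A).
To meet 90 dB(A) overall, the treated exhaust stack may contribute at most 10^(90/10) − 1.585e+08 = 8.415e+08, i.e. 89.25 dB(A).
So the exhaust stack must be reduced from 96 to 89.25 dB(A): IL = 6.75 dB.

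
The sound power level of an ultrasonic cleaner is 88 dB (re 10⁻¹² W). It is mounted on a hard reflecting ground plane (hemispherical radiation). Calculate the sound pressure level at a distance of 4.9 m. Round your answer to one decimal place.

66.2 dB

The power spreads over a hemisphere of area 2π·r², so L_p = L_w − 10·log₁₀(2π·r²).
2π·r² = 150.9 m², 10·log₁₀ of that is 21.786 dB.
L_p = 88 − 21.786 = 66.21 dB.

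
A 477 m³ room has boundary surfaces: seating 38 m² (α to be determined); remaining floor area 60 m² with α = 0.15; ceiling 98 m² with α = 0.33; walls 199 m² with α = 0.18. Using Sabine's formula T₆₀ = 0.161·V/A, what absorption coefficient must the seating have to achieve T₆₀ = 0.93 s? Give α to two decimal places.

From T₆₀ = 0.161·V/A, the target T₆₀ = 0.93 s needs A = 0.161·477/0.93 = 82.58 m².
Absorption from the other surfaces = 60·0.15 + 98·0.33 + 199·0.18 = 77.16 m², so the seating must supply 5.42 m² over 38 m².
α = 5.42/38 = 0.143.

0.14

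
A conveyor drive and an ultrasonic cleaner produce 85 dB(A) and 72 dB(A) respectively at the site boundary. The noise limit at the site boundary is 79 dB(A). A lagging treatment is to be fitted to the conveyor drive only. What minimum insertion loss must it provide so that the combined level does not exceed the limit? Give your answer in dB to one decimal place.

Fixed contribution from the other source: Σ 10^(L/10) = 10^(72/10) = 1.585e+07 (72.00 dB(A)).
To meet 79 dB(A) overall, the treated conveyor drive may contribute at most 10^(79/10) − 1.585e+07 = 6.358e+07, i.e. 78.03 dB(A).
Required insertion loss = 85 − 78.03 = 6.97 dB.

7.0 dB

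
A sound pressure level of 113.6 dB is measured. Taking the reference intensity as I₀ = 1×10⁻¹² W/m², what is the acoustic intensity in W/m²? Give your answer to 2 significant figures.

L = 10·log₁₀(I/I₀) ⇒ I = I₀·10^(L/10) = 10⁻¹² × 10^11.36.

0.23 W/m²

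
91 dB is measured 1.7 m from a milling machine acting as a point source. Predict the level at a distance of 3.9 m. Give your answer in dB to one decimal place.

Point-source attenuation: ΔL = 20·log₁₀(r₂/r₁) = 20·log₁₀(3.9/1.7) = 7.212 dB.
L₂ = 91 − 20·log₁₀(3.9/1.7) = 91 − 7.212 = 83.79 dB.

83.8 dB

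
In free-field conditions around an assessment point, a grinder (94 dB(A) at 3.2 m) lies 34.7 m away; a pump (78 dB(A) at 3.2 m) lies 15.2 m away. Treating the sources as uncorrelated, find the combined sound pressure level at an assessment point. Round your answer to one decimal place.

73.8 dB(A)

Apply inverse-square spreading to bring every level to the receiver, then sum 10^(L/10).
grinder: 94 − 20·log₁₀(34.7/3.2) = 94 − 20.70 = 73.30 dB(A).
pump: 78 − 20·log₁₀(15.2/3.2) = 78 − 13.53 = 64.47 dB(A).
Σ 10^(L/10) = 2.416e+07 → L_total = 10·log₁₀(2.416e+07) = 73.83 dB(A).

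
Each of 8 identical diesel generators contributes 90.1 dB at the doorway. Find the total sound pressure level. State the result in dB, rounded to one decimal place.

With 8 equal, uncorrelated contributions the intensity is 8× that of one unit, giving a rise of 10·log₁₀ 8.
L_total = 90.1 + 10·log₁₀(8) = 90.1 + 9.031 = 99.13 dB.

99.1 dB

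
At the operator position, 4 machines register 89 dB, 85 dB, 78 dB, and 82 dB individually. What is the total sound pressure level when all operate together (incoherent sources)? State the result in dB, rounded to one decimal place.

91.2 dB

For uncorrelated sources the intensities add, so convert each level to linear form, sum, and take 10·log₁₀ of the total.
Σ 10^(L/10) = 10^(89/10) + 10^(85/10) + 10^(78/10) + 10^(82/10) = 1.332e+09.
L_total = 10·log₁₀(1.332e+09) = 91.25 dB.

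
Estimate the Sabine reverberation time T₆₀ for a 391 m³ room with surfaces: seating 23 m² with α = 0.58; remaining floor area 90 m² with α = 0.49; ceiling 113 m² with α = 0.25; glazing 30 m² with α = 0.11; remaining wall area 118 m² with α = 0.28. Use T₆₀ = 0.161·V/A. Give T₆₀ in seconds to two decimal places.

A = Σ Sᵢαᵢ = 23·0.58 + 90·0.49 + 113·0.25 + 30·0.11 + 118·0.28 = 122.03 m².
T₆₀ = 0.161·V/A = 0.161·391/122.03 = 0.516 s.

0.52 s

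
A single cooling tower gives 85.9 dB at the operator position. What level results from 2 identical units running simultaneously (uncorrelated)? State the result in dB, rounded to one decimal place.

L_total = L₁ + 10·log₁₀ N for N identical incoherent sources.
L_total = 85.9 + 10·log₁₀(2) = 85.9 + 3.010 = 88.91 dB.

88.9 dB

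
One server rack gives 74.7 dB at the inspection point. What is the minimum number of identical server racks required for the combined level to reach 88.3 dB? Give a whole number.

The shortfall is 88.3 − 74.7 = 13.6 dB, and N units add 10·log₁₀ N, so need 10·log₁₀ N ≥ 13.6.
N ≥ 10^(13.6/10) = 22.909, so N = 23.

23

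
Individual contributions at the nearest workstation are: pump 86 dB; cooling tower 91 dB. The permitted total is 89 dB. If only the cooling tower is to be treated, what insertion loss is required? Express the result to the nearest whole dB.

The untreated sources together contribute 10^(86/10) = 3.981e+08, i.e. 86.00 dB.
The limit corresponds to 10^(89/10) = 7.943e+08; subtracting the fixed part leaves 3.962e+08 for the cooling tower, i.e. 85.98 dB.
Required insertion loss = 91 − 85.98 = 5.02 dB.

5 dB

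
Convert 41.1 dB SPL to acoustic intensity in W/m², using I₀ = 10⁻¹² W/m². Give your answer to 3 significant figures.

1.29e-08 W/m²

I = I₀·10^(L/10) = 10⁻¹² × 10^(41.1/10) = 10^(-7.890).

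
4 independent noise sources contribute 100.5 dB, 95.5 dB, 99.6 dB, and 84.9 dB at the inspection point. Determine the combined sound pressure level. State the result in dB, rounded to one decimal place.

103.8 dB

For uncorrelated sources the intensities add, so convert each level to linear form, sum, and take 10·log₁₀ of the total.
Σ 10^(L/10) = 10^(100.5/10) + 10^(95.5/10) + 10^(99.6/10) + 10^(84.9/10) = 2.420e+10.
L_total = 10·log₁₀(2.420e+10) = 103.84 dB.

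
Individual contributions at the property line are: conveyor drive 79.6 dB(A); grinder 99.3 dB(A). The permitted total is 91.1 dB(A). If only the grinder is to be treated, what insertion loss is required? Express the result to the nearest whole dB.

9 dB

Fixed contribution from the other source: Σ 10^(L/10) = 10^(79.6/10) = 9.120e+07 (79.60 dB(A)).
The limit corresponds to 10^(91.1/10) = 1.288e+09; subtracting the fixed part leaves 1.197e+09 for the grinder, i.e. 90.78 dB(A).
Required insertion loss = 99.3 − 90.78 = 8.52 dB.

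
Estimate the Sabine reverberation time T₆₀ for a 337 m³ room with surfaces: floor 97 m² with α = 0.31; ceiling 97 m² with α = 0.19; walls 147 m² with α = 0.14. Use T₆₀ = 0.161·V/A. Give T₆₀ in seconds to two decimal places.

Total absorption A = 97·0.31 + 97·0.19 + 147·0.14 = 69.08 m² sabins.
T₆₀ = 0.161 × 337 / 69.08 = 0.785 s.

0.79 s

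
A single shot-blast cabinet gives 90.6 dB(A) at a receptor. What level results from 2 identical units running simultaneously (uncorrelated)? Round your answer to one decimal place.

93.6 dB(A)

L_total = L₁ + 10·log₁₀ N for N identical incoherent sources.
L_total = 90.6 + 10·log₁₀(2) = 90.6 + 3.010 = 93.61 dB(A).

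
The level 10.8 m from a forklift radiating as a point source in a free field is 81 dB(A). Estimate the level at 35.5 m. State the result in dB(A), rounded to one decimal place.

For a point source, L₂ = L₁ − 20·log₁₀(r₂/r₁).
L₂ = 81 − 20·log₁₀(35.5/10.8) = 81 − 10.336 = 70.66 dB(A).

70.7 dB(A)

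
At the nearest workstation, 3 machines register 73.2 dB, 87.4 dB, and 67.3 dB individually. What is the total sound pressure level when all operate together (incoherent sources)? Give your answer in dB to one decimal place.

Incoherent sources combine by intensity addition: L_total = 10·log₁₀(Σ 10^(L_i/10)).
Σ 10^(L/10) = 10^(73.2/10) + 10^(87.4/10) + 10^(67.3/10) = 5.758e+08.
L_total = 10·log₁₀(5.758e+08) = 87.60 dB.

87.6 dB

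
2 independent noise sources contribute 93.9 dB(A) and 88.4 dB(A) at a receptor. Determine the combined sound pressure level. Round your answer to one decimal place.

For uncorrelated sources the intensities add, so convert each level to linear form, sum, and take 10·log₁₀ of the total.
Σ 10^(L/10) = 10^(93.9/10) + 10^(88.4/10) = 3.147e+09.
L_total = 10·log₁₀(3.147e+09) = 94.98 dB(A).

95.0 dB(A)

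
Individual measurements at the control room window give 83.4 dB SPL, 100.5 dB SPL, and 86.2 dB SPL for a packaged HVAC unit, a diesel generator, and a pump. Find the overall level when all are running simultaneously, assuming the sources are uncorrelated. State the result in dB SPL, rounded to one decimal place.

100.7 dB SPL

Incoherent sources combine by intensity addition: L_total = 10·log₁₀(Σ 10^(L_i/10)).
Σ 10^(L/10) = 10^(83.4/10) + 10^(100.5/10) + 10^(86.2/10) = 1.186e+10.
L_total = 10·log₁₀(1.186e+10) = 100.74 dB SPL.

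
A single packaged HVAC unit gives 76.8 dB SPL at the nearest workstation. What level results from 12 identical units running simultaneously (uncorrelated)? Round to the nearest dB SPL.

88 dB SPL

With 12 equal, uncorrelated contributions the intensity is 12× that of one unit, giving a rise of 10·log₁₀ 12.
L_total = 76.8 + 10·log₁₀(12) = 76.8 + 10.792 = 87.59 dB SPL.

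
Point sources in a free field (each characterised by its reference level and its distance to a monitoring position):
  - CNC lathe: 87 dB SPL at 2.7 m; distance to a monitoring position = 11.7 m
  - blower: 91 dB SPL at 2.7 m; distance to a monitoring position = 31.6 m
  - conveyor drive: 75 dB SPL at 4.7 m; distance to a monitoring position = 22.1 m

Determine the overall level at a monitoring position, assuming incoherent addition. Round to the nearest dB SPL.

Apply inverse-square spreading to bring every level to the receiver, then sum 10^(L/10).
CNC lathe: 87 − 20·log₁₀(11.7/2.7) = 87 − 12.74 = 74.26 dB SPL.
blower: 91 − 20·log₁₀(31.6/2.7) = 91 − 21.37 = 69.63 dB SPL.
conveyor drive: 75 − 20·log₁₀(22.1/4.7) = 75 − 13.45 = 61.55 dB SPL.
Σ 10^(L/10) = 3.731e+07 → L_total = 10·log₁₀(3.731e+07) = 75.72 dB SPL.

76 dB SPL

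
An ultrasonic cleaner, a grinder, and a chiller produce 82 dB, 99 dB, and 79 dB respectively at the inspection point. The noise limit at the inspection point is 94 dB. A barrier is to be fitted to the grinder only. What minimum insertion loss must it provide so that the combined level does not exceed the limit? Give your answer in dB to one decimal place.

5.4 dB

The untreated sources together contribute 10^(82/10) + 10^(79/10) = 2.379e+08, i.e. 83.76 dB.
The limit corresponds to 10^(94/10) = 2.512e+09; subtracting the fixed part leaves 2.274e+09 for the grinder, i.e. 93.57 dB.
So the grinder must be reduced from 99 to 93.57 dB: IL = 5.43 dB.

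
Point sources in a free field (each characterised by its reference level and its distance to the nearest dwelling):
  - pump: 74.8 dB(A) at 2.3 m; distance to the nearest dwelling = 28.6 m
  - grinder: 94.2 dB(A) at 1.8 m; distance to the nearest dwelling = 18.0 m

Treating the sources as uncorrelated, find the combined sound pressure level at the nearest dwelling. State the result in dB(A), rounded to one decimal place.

74.2 dB(A)

Apply inverse-square spreading to bring every level to the receiver, then sum 10^(L/10).
pump: 74.8 − 20·log₁₀(28.6/2.3) = 74.8 − 21.89 = 52.91 dB(A).
grinder: 94.2 − 20·log₁₀(18.0/1.8) = 94.2 − 20.00 = 74.20 dB(A).
Σ 10^(L/10) = 2.650e+07 → L_total = 10·log₁₀(2.650e+07) = 74.23 dB(A).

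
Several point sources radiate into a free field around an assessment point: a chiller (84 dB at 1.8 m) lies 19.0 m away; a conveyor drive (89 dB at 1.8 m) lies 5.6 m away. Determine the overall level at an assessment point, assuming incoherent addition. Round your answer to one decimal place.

79.3 dB

Propagate each source to the receiver with L = L_ref − 20·log₁₀(r/r_ref), then add intensities.
chiller: 84 − 20·log₁₀(19.0/1.8) = 84 − 20.47 = 63.53 dB.
conveyor drive: 89 − 20·log₁₀(5.6/1.8) = 89 − 9.86 = 79.14 dB.
Σ 10^(L/10) = 8.432e+07 → L_total = 10·log₁₀(8.432e+07) = 79.26 dB.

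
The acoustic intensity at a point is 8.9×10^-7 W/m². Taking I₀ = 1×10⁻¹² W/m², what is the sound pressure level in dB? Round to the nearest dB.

59 dB

I/I₀ = 8.9×10^-7/10⁻¹² = 8.9×10^5, and L = 10·log₁₀(I/I₀).
L = 10·(0.9494 + 5) = 59.49 dB.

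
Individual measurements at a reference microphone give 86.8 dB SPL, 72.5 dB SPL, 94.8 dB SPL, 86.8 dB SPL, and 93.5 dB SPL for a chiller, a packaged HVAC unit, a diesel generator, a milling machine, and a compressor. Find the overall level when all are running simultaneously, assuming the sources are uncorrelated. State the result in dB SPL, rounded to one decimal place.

For uncorrelated sources the intensities add, so convert each level to linear form, sum, and take 10·log₁₀ of the total.
Σ 10^(L/10) = 10^(86.8/10) + 10^(72.5/10) + 10^(94.8/10) + 10^(86.8/10) + 10^(93.5/10) = 6.234e+09.
L_total = 10·log₁₀(6.234e+09) = 97.95 dB SPL.

97.9 dB SPL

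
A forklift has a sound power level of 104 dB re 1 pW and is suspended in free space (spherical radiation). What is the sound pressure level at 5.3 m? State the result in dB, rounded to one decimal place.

78.5 dB

The power spreads over a sphere of area 4π·r², so L_p = L_w − 10·log₁₀(4π·r²).
4π·r² = 353 m², 10·log₁₀ of that is 25.478 dB.
L_p = 104 − 25.478 = 78.52 dB.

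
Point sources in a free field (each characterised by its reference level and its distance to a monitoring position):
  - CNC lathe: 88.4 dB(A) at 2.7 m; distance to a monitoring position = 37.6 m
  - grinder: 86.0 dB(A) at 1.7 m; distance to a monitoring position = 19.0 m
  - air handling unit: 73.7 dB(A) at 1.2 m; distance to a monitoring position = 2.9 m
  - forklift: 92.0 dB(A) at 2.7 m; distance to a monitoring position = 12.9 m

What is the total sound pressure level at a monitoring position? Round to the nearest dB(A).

Propagate each source to the receiver with L = L_ref − 20·log₁₀(r/r_ref), then add intensities.
CNC lathe: 88.4 − 20·log₁₀(37.6/2.7) = 88.4 − 22.88 = 65.52 dB(A).
grinder: 86.0 − 20·log₁₀(19.0/1.7) = 86.0 − 20.97 = 65.03 dB(A).
air handling unit: 73.7 − 20·log₁₀(2.9/1.2) = 73.7 − 7.66 = 66.04 dB(A).
forklift: 92.0 − 20·log₁₀(12.9/2.7) = 92.0 − 13.58 = 78.42 dB(A).
Σ 10^(L/10) = 8.020e+07 → L_total = 10·log₁₀(8.020e+07) = 79.04 dB(A).

79 dB(A)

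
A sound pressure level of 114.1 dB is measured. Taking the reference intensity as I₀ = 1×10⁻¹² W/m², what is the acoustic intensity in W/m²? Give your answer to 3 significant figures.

I = I₀·10^(L/10) = 10⁻¹² × 10^(114.1/10) = 10^(-0.590).

0.257 W/m²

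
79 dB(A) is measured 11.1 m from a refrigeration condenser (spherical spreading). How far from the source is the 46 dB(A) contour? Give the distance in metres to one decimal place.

For a point source L₁ − L₂ = 20·log₁₀(r₂/r₁), so r₂ = r₁·10^((L₁−L₂)/20).
r₂ = 11.1·10^((79−46)/20) = 11.1·10^(33.0/20) = 495.82 m.

495.8 m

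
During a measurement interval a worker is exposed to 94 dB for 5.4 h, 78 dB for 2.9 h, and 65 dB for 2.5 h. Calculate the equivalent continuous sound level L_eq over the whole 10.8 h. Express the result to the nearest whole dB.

L_eq = 10·log₁₀[(1/T)·Σ tᵢ·10^(Lᵢ/10)] with T = 10.8 h.
Σ tᵢ·10^(Lᵢ/10) = 5.4·10^(94/10) + 2.9·10^(78/10) + 2.5·10^(65/10) = 1.376e+10.
L_eq = 10·log₁₀(1.376e+10/10.8) = 91.05 dB.

91 dB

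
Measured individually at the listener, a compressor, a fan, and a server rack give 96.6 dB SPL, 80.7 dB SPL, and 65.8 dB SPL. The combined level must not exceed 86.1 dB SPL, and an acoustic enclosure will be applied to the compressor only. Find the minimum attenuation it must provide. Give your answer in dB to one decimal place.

12.0 dB

Everything except the compressor sums to 10^(80.7/10) + 10^(65.8/10) = 1.213e+08 in linear terms, 80.84 dB SPL.
The limit corresponds to 10^(86.1/10) = 4.074e+08; subtracting the fixed part leaves 2.861e+08 for the compressor, i.e. 84.57 dB SPL.
Required insertion loss = 96.6 − 84.57 = 12.03 dB.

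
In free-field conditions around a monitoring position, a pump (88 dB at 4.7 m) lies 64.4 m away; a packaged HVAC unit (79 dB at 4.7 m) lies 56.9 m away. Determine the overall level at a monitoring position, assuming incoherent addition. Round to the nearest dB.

Apply inverse-square spreading to bring every level to the receiver, then sum 10^(L/10).
pump: 88 − 20·log₁₀(64.4/4.7) = 88 − 22.74 = 65.26 dB.
packaged HVAC unit: 79 − 20·log₁₀(56.9/4.7) = 79 − 21.66 = 57.34 dB.
Σ 10^(L/10) = 3.903e+06 → L_total = 10·log₁₀(3.903e+06) = 65.91 dB.

66 dB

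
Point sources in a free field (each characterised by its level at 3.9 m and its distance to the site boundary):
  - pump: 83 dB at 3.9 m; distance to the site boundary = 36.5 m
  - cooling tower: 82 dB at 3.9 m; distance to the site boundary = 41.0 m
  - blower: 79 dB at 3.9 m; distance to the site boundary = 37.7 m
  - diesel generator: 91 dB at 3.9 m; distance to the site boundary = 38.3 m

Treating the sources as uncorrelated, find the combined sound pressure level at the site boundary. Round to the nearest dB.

72 dB

Propagate each source to the receiver with L = L_ref − 20·log₁₀(r/r_ref), then add intensities.
pump: 83 − 20·log₁₀(36.5/3.9) = 83 − 19.42 = 63.58 dB.
cooling tower: 82 − 20·log₁₀(41.0/3.9) = 82 − 20.43 = 61.57 dB.
blower: 79 − 20·log₁₀(37.7/3.9) = 79 − 19.71 = 59.29 dB.
diesel generator: 91 − 20·log₁₀(38.3/3.9) = 91 − 19.84 = 71.16 dB.
Σ 10^(L/10) = 1.762e+07 → L_total = 10·log₁₀(1.762e+07) = 72.46 dB.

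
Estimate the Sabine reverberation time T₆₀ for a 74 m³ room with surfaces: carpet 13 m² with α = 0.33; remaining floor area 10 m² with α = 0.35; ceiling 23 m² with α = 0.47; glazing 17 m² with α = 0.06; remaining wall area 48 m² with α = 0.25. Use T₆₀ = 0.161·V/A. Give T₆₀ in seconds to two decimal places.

Summing Sᵢαᵢ: 13·0.33 + 10·0.35 + 23·0.47 + 17·0.06 + 48·0.25 = 31.62 m².
T₆₀ = 0.161 × 74 / 31.62 = 0.377 s.

0.38 s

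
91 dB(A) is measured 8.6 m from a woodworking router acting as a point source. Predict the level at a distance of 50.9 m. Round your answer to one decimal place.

75.6 dB(A)

For a point source, L₂ = L₁ − 20·log₁₀(r₂/r₁).
L₂ = 91 − 20·log₁₀(50.9/8.6) = 91 − 15.444 = 75.56 dB(A).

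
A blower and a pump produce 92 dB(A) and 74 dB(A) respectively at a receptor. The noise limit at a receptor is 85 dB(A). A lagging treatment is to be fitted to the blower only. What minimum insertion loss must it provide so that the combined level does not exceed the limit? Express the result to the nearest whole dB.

The untreated sources together contribute 10^(74/10) = 2.512e+07, i.e. 74.00 dB(A).
The limit corresponds to 10^(85/10) = 3.162e+08; subtracting the fixed part leaves 2.911e+08 for the blower, i.e. 84.64 dB(A).
Required insertion loss = 92 − 84.64 = 7.36 dB.

7 dB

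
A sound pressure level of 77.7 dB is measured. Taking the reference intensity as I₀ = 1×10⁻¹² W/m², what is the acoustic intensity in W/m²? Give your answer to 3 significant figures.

5.89e-05 W/m²

I/I₀ = 10^(77.7/10) = 5.888e+07, so I = 5.888e+07 × 10⁻¹² W/m².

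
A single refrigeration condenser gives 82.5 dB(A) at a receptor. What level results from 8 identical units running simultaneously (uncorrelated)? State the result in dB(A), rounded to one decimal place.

91.5 dB(A)

N identical incoherent sources raise the level by 10·log₁₀ N.
L_total = 82.5 + 10·log₁₀(8) = 82.5 + 9.031 = 91.53 dB(A).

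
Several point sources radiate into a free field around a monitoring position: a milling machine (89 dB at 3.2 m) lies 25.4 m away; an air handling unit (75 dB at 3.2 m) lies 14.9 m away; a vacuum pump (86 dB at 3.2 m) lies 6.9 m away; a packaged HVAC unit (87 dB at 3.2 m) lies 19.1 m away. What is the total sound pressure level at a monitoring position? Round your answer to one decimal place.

First find each source's level at the receiver (point-source: −20·log₁₀(r/r_ref)), then combine on an intensity basis.
milling machine: 89 − 20·log₁₀(25.4/3.2) = 89 − 17.99 = 71.01 dB.
air handling unit: 75 − 20·log₁₀(14.9/3.2) = 75 − 13.36 = 61.64 dB.
vacuum pump: 86 − 20·log₁₀(6.9/3.2) = 86 − 6.67 = 79.33 dB.
packaged HVAC unit: 87 − 20·log₁₀(19.1/3.2) = 87 − 15.52 = 71.48 dB.
Σ 10^(L/10) = 1.138e+08 → L_total = 10·log₁₀(1.138e+08) = 80.56 dB.

80.6 dB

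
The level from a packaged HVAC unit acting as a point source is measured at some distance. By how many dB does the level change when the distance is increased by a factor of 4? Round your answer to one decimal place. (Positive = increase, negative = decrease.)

Point-source spreading: ΔL = −20·log₁₀(r₂/r₁).
ΔL = −20·log₁₀(4) = -12.04 dB.

-12.0 dB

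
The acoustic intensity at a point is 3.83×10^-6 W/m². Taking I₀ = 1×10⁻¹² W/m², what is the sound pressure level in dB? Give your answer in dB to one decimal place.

65.8 dB

I/I₀ = 3.83×10^-6/10⁻¹² = 3.83×10^6, and L = 10·log₁₀(I/I₀).
L = 10·(0.5832 + 6) = 65.83 dB.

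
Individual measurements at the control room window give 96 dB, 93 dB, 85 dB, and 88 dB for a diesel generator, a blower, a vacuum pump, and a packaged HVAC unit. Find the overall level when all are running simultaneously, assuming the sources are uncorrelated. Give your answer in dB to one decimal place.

Incoherent sources combine by intensity addition: L_total = 10·log₁₀(Σ 10^(L_i/10)).
Σ 10^(L/10) = 10^(96/10) + 10^(93/10) + 10^(85/10) + 10^(88/10) = 6.924e+09.
L_total = 10·log₁₀(6.924e+09) = 98.40 dB.

98.4 dB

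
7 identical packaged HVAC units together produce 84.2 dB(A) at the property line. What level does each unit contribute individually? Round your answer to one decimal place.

75.7 dB(A)

For N identical incoherent sources L_total = L₁ + 10·log₁₀ N, so L₁ = 84.2 − 10·log₁₀(7) = 84.2 − 8.451.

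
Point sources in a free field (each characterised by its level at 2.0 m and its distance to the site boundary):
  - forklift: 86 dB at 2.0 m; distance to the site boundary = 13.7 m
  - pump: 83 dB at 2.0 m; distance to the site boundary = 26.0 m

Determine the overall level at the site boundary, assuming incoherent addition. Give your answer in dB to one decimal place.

69.9 dB

Propagate each source to the receiver with L = L_ref − 20·log₁₀(r/r_ref), then add intensities.
forklift: 86 − 20·log₁₀(13.7/2.0) = 86 − 16.71 = 69.29 dB.
pump: 83 − 20·log₁₀(26.0/2.0) = 83 − 22.28 = 60.72 dB.
Σ 10^(L/10) = 9.665e+06 → L_total = 10·log₁₀(9.665e+06) = 69.85 dB.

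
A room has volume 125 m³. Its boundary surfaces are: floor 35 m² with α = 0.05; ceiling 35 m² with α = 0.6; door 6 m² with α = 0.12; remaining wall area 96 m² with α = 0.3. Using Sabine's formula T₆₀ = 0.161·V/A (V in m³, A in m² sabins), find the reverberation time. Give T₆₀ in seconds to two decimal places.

0.39 s

A = Σ Sᵢαᵢ = 35·0.05 + 35·0.6 + 6·0.12 + 96·0.3 = 52.27 m².
T₆₀ = 0.161 × 125 / 52.27 = 0.385 s.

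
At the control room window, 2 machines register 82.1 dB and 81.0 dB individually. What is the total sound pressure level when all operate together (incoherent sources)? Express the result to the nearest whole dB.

For uncorrelated sources the intensities add, so convert each level to linear form, sum, and take 10·log₁₀ of the total.
Σ 10^(L/10) = 10^(82.1/10) + 10^(81.0/10) = 2.881e+08.
L_total = 10·log₁₀(2.881e+08) = 84.60 dB.

85 dB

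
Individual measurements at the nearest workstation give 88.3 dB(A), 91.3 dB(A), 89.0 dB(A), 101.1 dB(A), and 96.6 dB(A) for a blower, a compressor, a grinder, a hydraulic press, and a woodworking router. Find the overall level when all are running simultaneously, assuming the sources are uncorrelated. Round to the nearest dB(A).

103 dB(A)

For uncorrelated sources the intensities add, so convert each level to linear form, sum, and take 10·log₁₀ of the total.
Σ 10^(L/10) = 10^(88.3/10) + 10^(91.3/10) + 10^(89.0/10) + 10^(101.1/10) + 10^(96.6/10) = 2.027e+10.
L_total = 10·log₁₀(2.027e+10) = 103.07 dB(A).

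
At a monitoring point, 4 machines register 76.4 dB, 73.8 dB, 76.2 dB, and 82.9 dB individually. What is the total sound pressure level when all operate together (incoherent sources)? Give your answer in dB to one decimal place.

84.8 dB

Incoherent sources combine by intensity addition: L_total = 10·log₁₀(Σ 10^(L_i/10)).
Σ 10^(L/10) = 10^(76.4/10) + 10^(73.8/10) + 10^(76.2/10) + 10^(82.9/10) = 3.043e+08.
L_total = 10·log₁₀(3.043e+08) = 84.83 dB.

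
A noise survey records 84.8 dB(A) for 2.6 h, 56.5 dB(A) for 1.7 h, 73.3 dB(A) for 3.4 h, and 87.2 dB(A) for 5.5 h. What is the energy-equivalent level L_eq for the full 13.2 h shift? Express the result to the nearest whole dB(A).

L_eq = 10·log₁₀[(1/T)·Σ tᵢ·10^(Lᵢ/10)] with T = 13.2 h.
Σ tᵢ·10^(Lᵢ/10) = 2.6·10^(84.8/10) + 1.7·10^(56.5/10) + 3.4·10^(73.3/10) + 5.5·10^(87.2/10) = 3.745e+09.
L_eq = 10·log₁₀(3.745e+09/13.2) = 84.53 dB(A).

85 dB(A)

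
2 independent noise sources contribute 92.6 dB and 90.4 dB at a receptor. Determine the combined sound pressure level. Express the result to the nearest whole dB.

For uncorrelated sources the intensities add, so convert each level to linear form, sum, and take 10·log₁₀ of the total.
Σ 10^(L/10) = 10^(92.6/10) + 10^(90.4/10) = 2.916e+09.
L_total = 10·log₁₀(2.916e+09) = 94.65 dB.

95 dB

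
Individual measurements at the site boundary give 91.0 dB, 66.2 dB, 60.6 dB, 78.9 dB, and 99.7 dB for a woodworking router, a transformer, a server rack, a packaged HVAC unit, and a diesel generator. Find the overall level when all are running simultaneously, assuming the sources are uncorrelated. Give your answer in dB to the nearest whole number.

100 dB

For uncorrelated sources the intensities add, so convert each level to linear form, sum, and take 10·log₁₀ of the total.
Σ 10^(L/10) = 10^(91.0/10) + 10^(66.2/10) + 10^(60.6/10) + 10^(78.9/10) + 10^(99.7/10) = 1.067e+10.
L_total = 10·log₁₀(1.067e+10) = 100.28 dB.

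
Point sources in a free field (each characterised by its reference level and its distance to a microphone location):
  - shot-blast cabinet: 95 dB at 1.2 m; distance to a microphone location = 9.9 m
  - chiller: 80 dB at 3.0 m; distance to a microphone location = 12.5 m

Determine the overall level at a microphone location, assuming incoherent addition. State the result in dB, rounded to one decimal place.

First find each source's level at the receiver (point-source: −20·log₁₀(r/r_ref)), then combine on an intensity basis.
shot-blast cabinet: 95 − 20·log₁₀(9.9/1.2) = 95 − 18.33 = 76.67 dB.
chiller: 80 − 20·log₁₀(12.5/3.0) = 80 − 12.40 = 67.60 dB.
Σ 10^(L/10) = 5.222e+07 → L_total = 10·log₁₀(5.222e+07) = 77.18 dB.

77.2 dB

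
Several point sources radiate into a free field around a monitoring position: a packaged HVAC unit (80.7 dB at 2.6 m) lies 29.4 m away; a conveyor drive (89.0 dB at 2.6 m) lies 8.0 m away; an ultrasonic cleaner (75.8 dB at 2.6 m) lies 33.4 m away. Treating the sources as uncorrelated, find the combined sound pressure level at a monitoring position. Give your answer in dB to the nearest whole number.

Apply inverse-square spreading to bring every level to the receiver, then sum 10^(L/10).
packaged HVAC unit: 80.7 − 20·log₁₀(29.4/2.6) = 80.7 − 21.07 = 59.63 dB.
conveyor drive: 89.0 − 20·log₁₀(8.0/2.6) = 89.0 − 9.76 = 79.24 dB.
ultrasonic cleaner: 75.8 − 20·log₁₀(33.4/2.6) = 75.8 − 22.18 = 53.62 dB.
Σ 10^(L/10) = 8.505e+07 → L_total = 10·log₁₀(8.505e+07) = 79.30 dB.

79 dB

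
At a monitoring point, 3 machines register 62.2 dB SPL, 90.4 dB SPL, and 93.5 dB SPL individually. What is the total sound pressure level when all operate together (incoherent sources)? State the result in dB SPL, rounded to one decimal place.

95.2 dB SPL

Incoherent sources combine by intensity addition: L_total = 10·log₁₀(Σ 10^(L_i/10)).
Σ 10^(L/10) = 10^(62.2/10) + 10^(90.4/10) + 10^(93.5/10) = 3.337e+09.
L_total = 10·log₁₀(3.337e+09) = 95.23 dB SPL.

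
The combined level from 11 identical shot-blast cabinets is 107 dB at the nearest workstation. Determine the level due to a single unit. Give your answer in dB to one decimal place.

96.6 dB

11 equal contributions raise the level by 10·log₁₀ 11 = 10.414 dB, so each unit alone gives 107 − 10.414.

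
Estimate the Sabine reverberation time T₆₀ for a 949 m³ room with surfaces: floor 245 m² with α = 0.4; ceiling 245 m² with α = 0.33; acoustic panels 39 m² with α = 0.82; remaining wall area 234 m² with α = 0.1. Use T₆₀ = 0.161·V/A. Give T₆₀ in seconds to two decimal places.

Summing Sᵢαᵢ: 245·0.4 + 245·0.33 + 39·0.82 + 234·0.1 = 234.23 m².
T₆₀ = 0.161 × 949 / 234.23 = 0.652 s.

0.65 s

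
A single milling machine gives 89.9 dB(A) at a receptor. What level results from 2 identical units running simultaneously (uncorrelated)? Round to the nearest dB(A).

N identical incoherent sources raise the level by 10·log₁₀ N.
L_total = 89.9 + 10·log₁₀(2) = 89.9 + 3.010 = 92.91 dB(A).

93 dB(A)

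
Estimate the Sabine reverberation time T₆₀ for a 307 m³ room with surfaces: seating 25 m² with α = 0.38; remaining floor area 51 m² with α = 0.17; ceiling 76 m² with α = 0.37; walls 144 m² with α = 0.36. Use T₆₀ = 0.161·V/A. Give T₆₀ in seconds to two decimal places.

0.50 s

A = Σ Sᵢαᵢ = 25·0.38 + 51·0.17 + 76·0.37 + 144·0.36 = 98.13 m².
T₆₀ = 0.161 × 307 / 98.13 = 0.504 s.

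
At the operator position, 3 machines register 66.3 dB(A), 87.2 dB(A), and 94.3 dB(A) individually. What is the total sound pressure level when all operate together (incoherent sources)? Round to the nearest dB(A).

Incoherent sources combine by intensity addition: L_total = 10·log₁₀(Σ 10^(L_i/10)).
Σ 10^(L/10) = 10^(66.3/10) + 10^(87.2/10) + 10^(94.3/10) = 3.221e+09.
L_total = 10·log₁₀(3.221e+09) = 95.08 dB(A).

95 dB(A)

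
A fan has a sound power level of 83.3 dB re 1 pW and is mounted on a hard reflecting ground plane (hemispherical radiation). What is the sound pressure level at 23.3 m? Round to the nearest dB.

48 dB

Free-field hemispherical radiation: L_p = L_w − 10·log₁₀(2π·r²), r = 23.3 m.
2π·r² = 3411 m², 10·log₁₀ of that is 35.329 dB.
L_p = 83.3 − 35.329 = 47.97 dB.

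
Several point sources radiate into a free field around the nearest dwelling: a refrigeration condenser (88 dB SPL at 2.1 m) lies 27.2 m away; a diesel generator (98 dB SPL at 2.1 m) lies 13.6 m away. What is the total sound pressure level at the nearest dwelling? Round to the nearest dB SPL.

82 dB SPL

Apply inverse-square spreading to bring every level to the receiver, then sum 10^(L/10).
refrigeration condenser: 88 − 20·log₁₀(27.2/2.1) = 88 − 22.25 = 65.75 dB SPL.
diesel generator: 98 − 20·log₁₀(13.6/2.1) = 98 − 16.23 = 81.77 dB SPL.
Σ 10^(L/10) = 1.542e+08 → L_total = 10·log₁₀(1.542e+08) = 81.88 dB SPL.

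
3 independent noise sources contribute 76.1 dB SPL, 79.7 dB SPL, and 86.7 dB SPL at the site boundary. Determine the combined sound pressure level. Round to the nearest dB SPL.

Incoherent sources combine by intensity addition: L_total = 10·log₁₀(Σ 10^(L_i/10)).
Σ 10^(L/10) = 10^(76.1/10) + 10^(79.7/10) + 10^(86.7/10) = 6.018e+08.
L_total = 10·log₁₀(6.018e+08) = 87.79 dB SPL.

88 dB SPL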